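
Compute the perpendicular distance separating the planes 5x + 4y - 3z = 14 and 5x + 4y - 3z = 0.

Both planes have normal n = (5, 4, -3), |n| = 5√2. Any point on the first plane is at distance |0 − 14|/|n| = 14/(5√2) = 7√2/5 from the second.

7√2/5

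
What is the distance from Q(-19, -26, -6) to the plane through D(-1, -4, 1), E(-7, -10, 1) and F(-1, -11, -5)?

25/11

DE = (-6, -6, 0) and DF = (0, -7, -6), so a normal is n = DE × DF = (36, -36, 42).
d = |36·(-19) + (-36)·(-26) + 42·(-6) − 150| / √(1296 + 1296 + 1764) = |-150| / 66 = 25/11.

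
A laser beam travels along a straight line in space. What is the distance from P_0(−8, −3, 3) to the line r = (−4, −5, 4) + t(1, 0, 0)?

√5

Direction vector d = (1, 0, 0).
AP = (−4, 2, −1); AP·d = -4, |AP|² = 21, |d|² = 1.
distance² = |AP|² − (AP·d)²/|d|² = 21 − 16/1 = 5, so the distance is √5.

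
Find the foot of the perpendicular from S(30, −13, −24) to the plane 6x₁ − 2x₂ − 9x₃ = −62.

(6, -5, 12)

The perpendicular from S has direction n = (6, −2, −9): r = (30, −13, −24) + t(6, −2, −9).
Substitute into the plane: n·(S + tn) = -62 gives 422 + 121t = -62, so t = -4.
Foot = (30, −13, −24) + (-4)·(6, −2, −9) = (6, −5, 12).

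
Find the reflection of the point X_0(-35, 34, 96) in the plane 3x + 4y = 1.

(-211/5, 122/5, 96)

With n = (3, 4, 0), the signed offset is (n·X_0 − 1)/|n|² = 30/25 = 6/5.
X_0' = X_0 − 2t·n = (-35, 34, 96) − (12/5)·(3, 4, 0) = (-211/5, 122/5, 96).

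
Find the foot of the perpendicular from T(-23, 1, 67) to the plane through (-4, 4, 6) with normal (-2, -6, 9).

The perpendicular from T has direction n = (-2, -6, 9): r = (-23, 1, 67) + μ(-2, -6, 9).
Substitute into the plane: n·(T + μn) = 38 gives 643 + 121μ = 38, so μ = -5.
Foot = (-23, 1, 67) + (-5)·(-2, -6, 9) = (-13, 31, 22).

(-13, 31, 22)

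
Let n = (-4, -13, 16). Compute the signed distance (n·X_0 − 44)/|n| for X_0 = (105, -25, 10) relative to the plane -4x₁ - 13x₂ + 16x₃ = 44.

n·X_0 − 44 = 21.
|n| = 21, so the signed distance is 21/21 = 1.

1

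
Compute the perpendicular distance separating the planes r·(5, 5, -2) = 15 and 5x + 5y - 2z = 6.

With common normal n = (5, 5, -2) (|n| = 3√6), the distance is |15 − 6|/|n| = 9/(3√6) = √6/2.

√6/2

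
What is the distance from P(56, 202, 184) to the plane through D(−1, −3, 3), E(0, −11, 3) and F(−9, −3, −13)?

DE = (1, −8, 0) and DF = (−8, 0, −16), so a normal is n = DE × DF = (128, 16, −64).
Then n·(56, 202, 184) − (−368) = −1008.
|n| = √(16384 + 256 + 4096) = 144, so the distance is |-1008|/144 = 7.

7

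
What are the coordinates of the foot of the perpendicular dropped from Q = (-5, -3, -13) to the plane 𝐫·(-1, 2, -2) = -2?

n = (-1, 2, -2), |n|² = 9, and n·Q − (-2) = 27.
t = 27/9 = 3, so the foot is Q − t·n = (-5, -3, -13) − 3·(-1, 2, -2) = (-2, -9, -7).

(-2, -9, -7)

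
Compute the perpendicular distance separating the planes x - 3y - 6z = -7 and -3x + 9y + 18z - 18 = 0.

√46/46

Divide the second equation by -3 to match normals: x - 3y - 6z = -6.
With common normal n = (1, -3, -6) (|n| = √46), the distance is |(-7) − (-6)|/|n| = 1/√46.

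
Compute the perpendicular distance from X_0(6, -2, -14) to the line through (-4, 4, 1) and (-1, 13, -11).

A direction vector is d = (3, 9, -12).
AP = (10, -6, -15); AP·d = 156, |AP|² = 361, |d|² = 234.
distance² = |AP|² − (AP·d)²/|d|² = 361 − 24336/234 = 257, so the distance is √257.

√257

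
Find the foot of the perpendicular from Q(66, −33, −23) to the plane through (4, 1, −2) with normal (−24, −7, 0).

The perpendicular from Q has direction n = (−24, −7, 0): r = (66, −33, −23) + t(−24, −7, 0).
Substitute into the plane: n·(Q + tn) = -103 gives -1353 + 625t = -103, so t = 2.
Foot = (66, −33, −23) + 2·(−24, −7, 0) = (18, −47, −23).

(18, -47, -23)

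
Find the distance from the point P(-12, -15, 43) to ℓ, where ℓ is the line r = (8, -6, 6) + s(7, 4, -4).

Direction vector d = (7, 4, -4).
AP = (-20, -9, 37), and AP × d = (-112, 179, -17).
|AP × d|² = 44874 and |d|² = 81, so the distance is √(44874/81) = √554.

√554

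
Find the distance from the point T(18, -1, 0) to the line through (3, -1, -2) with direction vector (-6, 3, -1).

3√5

Direction vector d = (-6, 3, -1).
AP = (15, 0, 2); AP·d = -92, |AP|² = 229, |d|² = 46.
distance² = |AP|² − (AP·d)²/|d|² = 229 − 8464/46 = 45, so the distance is 3√5.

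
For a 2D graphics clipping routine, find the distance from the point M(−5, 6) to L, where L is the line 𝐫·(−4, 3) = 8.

The normal to the line is n = (−4, 3) with |n| = 5.
|n·M − 8| = |38 − 8| = 30, so the distance is 30/5 = 6.

6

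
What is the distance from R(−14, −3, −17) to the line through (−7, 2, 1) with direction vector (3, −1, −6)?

Direction vector d = (3, −1, −6).
AP = (−7, −5, −18); AP·d = 92, |AP|² = 398, |d|² = 46.
distance² = |AP|² − (AP·d)²/|d|² = 398 − 8464/46 = 214, so the distance is √214.

√214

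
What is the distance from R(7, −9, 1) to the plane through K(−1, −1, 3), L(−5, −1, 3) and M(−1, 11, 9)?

KL = (−4, 0, 0) and KM = (0, 12, 6), so a normal is n = KL × KM = (0, 24, −48).
Then n·(7, −9, 1) − (−168) = −96.
|n| = √(0 + 576 + 2304) = 24√5, so the distance is |-96|/(24√5) = 4√5/5.

4√5/5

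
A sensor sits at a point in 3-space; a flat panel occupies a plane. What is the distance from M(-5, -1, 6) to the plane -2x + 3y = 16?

d = |(-2)·(-5) + 3·(-1) − 16| / √(4 + 9 + 0) = |-9| / √13 = 9/√13.

9√13/13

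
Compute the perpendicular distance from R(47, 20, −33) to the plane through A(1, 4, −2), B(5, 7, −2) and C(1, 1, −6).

19/√34

AB = (4, 3, 0) and AC = (0, −3, −4), so a normal is n = AB × AC = (−12, 16, −12).
n = (−12, 16, −12); n·P − 76 = 76; |n| = 4√34; distance = 76/(4√34) = 19√34/34.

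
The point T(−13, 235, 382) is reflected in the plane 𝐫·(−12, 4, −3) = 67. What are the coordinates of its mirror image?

With n = (−12, 4, −3), the signed offset is (n·T − 67)/|n|² = -117/169 = -9/13.
T' = T − 2t·n = (−13, 235, 382) − (-18/13)·(−12, 4, −3) = (−385/13, 3127/13, 4912/13).

(-385/13, 3127/13, 4912/13)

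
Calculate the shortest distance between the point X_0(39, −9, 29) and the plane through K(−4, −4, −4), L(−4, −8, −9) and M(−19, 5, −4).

KL = (0, −4, −5) and KM = (−15, 9, 0), so a normal is n = KL × KM = (45, 75, −60).
Then n·(39, −9, 29) − (−240) = −420.
|n| = √(2025 + 5625 + 3600) = 75√2, so the distance is |-420|/(75√2) = 14√2/5.

14√2/5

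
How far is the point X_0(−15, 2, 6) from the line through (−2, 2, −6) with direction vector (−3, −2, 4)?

Direction vector d = (−3, −2, 4).
AP = (−13, 0, 12), and AP × d = (24, 16, 26).
|AP × d|² = 1508 and |d|² = 29, so the distance is √(1508/29) = √52 = 2√13.

2√13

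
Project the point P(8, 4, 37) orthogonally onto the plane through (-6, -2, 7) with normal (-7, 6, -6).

(-6, 16, 25)

n = (-7, 6, -6), |n|² = 121, and n·P − (-12) = -242.
t = -242/121 = -2, so the foot is P − t·n = (8, 4, 37) − (-2)·(-7, 6, -6) = (-6, 16, 25).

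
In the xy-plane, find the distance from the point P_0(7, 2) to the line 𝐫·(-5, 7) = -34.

d = |(-5)·7 + 7·2 − (-34)| / √(25 + 49) = |13|/√74 = 13√74/74.

13√74/74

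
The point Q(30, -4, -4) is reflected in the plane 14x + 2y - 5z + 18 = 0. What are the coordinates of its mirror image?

n = (14, 2, -5), |n|² = 225, n·Q − (-18) = 450, so t = 450/225 = 2.
Foot F = Q − 2·n = (2, -8, 6); the reflection is 2F − Q = (-26, -12, 16).

(-26, -12, 16)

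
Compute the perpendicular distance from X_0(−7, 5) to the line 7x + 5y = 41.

65√74/74

d = |7·(-7) + 5·5 − 41| / √(49 + 25) = |-65|/√74 = 65/√74.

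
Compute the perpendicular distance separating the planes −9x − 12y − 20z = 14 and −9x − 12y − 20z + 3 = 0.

With common normal n = (−9, −12, −20) (|n| = 25), the distance is |14 − (-3)|/|n| = 17/25.

17/25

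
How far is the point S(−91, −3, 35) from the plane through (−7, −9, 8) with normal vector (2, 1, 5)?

The plane has equation n·(r − (−7, −9, 8)) = 0, i.e. n·r = 17.
Then n·(−91, −3, 35) − 17 = −27.
|n| = √(4 + 1 + 25) = √30, so the distance is |-27|/√30 = 9√30/10.

27/√30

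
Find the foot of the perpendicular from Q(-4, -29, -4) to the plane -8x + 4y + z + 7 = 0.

The perpendicular from Q has direction n = (-8, 4, 1): r = (-4, -29, -4) + t(-8, 4, 1).
Substitute into the plane: n·(Q + tn) = -7 gives -88 + 81t = -7, so t = 1.
Foot = (-4, -29, -4) + 1·(-8, 4, 1) = (-12, -25, -3).

(-12, -25, -3)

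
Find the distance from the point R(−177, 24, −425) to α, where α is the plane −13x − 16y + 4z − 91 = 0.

n = (−13, −16, 4); n·P − 91 = 126; |n| = 21; distance = 126/21 = 6.

6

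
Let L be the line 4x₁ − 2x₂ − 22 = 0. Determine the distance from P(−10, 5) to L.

The normal to the line is n = (4, −2) with |n| = 2√5.
|n·P − 22| = |-50 − 22| = 72, so the distance is 72/(2√5) = 36√5/5.

36√5/5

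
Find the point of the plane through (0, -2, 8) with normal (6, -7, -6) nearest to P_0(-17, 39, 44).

The perpendicular from P_0 has direction n = (6, -7, -6): r = (-17, 39, 44) + λ(6, -7, -6).
Substitute into the plane: n·(P_0 + λn) = -34 gives -639 + 121λ = -34, so λ = 5.
Foot = (-17, 39, 44) + 5·(6, -7, -6) = (13, 4, 14).

(13, 4, 14)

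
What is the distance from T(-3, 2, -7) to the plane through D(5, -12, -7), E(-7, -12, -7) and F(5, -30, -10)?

DE = (-12, 0, 0) and DF = (0, -18, -3), so a normal is n = DE × DF = (0, -36, 216).
Then n·(-3, 2, -7) - (-1080) = -504.
|n| = √(0 + 1296 + 46656) = 36√37, so the distance is |-504|/(36√37) = 14/√37.

14√37/37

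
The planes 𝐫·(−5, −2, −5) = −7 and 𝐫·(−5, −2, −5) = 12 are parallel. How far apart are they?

19√6/18

With common normal n = (−5, −2, −5) (|n| = 3√6), the distance is |(-7) − 12|/|n| = 19/(3√6) = 19√6/18.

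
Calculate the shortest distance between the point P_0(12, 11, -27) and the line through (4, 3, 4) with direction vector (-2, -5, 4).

Direction vector d = (-2, -5, 4).
AP = (8, 8, -31), and AP × d = (-123, 30, -24).
|AP × d|² = 16605 and |d|² = 45, so the distance is √(16605/45) = √369 = 3√41.

3√41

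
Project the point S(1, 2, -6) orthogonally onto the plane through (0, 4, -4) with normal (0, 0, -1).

The perpendicular from S has direction n = (0, 0, -1): r = (1, 2, -6) + t(0, 0, -1).
Substitute into the plane: n·(S + tn) = 4 gives 6 + 1t = 4, so t = -2.
Foot = (1, 2, -6) + (-2)·(0, 0, -1) = (1, 2, -4).

(1, 2, -4)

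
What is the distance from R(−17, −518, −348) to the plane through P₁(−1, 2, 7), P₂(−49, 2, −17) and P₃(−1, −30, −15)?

8

P₁P₂ = (−48, 0, −24) and P₁P₃ = (0, −32, −22), so a normal is n = P₁P₂ × P₁P₃ = (−768, −1056, 1536).
Then n·(−17, −518, −348) − 9408 = 16128.
|n| = √(589824 + 1115136 + 2359296) = 2016, so the distance is |16128|/2016 = 8.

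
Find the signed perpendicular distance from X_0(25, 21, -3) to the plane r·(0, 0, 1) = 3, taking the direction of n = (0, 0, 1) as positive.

n·X_0 − 3 = -6.
|n| = 1, so the signed distance is -6/1 = -6.

-6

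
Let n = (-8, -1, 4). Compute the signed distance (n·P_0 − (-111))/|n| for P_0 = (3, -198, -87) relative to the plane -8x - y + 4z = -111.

-7

n·P_0 − (-111) = -63.
|n| = 9, so the signed distance is -63/9 = -7.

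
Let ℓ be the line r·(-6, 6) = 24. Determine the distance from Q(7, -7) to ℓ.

9√2

d = |(-6)·7 + 6·(-7) − 24| / √(36 + 36) = |-108|/(6√2) = 9√2.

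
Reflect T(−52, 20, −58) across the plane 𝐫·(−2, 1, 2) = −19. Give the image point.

With n = (−2, 1, 2), the signed offset is (n·T − (-19))/|n|² = 27/9 = 3.
T' = T − 2t·n = (−52, 20, −58) − 6·(−2, 1, 2) = (−40, 14, −70).

(-40, 14, -70)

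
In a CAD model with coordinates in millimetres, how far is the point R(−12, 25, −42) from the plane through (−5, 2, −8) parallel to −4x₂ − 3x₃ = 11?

Parallel planes share the normal n = (0, −4, −3); since (−5, 2, −8) lies on the plane, its equation is −4x₂ − 3x₃ = 16.
Then n·(−12, 25, −42) − 16 = 10.
|n| = √(0 + 16 + 9) = 5, so the distance is |10|/5 = 2.

2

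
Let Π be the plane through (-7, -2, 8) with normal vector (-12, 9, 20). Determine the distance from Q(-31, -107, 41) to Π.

3/25

The plane has equation n·(r − (-7, -2, 8)) = 0, i.e. n·r = 226.
n = (-12, 9, 20); n·P − 226 = 3; |n| = 25; distance = 3/25.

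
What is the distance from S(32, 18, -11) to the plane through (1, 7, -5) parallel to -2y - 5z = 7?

8/√29

Parallel planes share the normal n = (0, -2, -5); since (1, 7, -5) lies on the plane, its equation is -2y - 5z = 11.
n = (0, -2, -5); n·P − 11 = 8; |n| = √29; distance = 8/√29 = 8√29/29.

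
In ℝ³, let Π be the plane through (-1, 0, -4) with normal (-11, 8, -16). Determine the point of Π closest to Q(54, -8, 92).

The perpendicular from Q has direction n = (-11, 8, -16): r = (54, -8, 92) + μ(-11, 8, -16).
Substitute into the plane: n·(Q + μn) = 75 gives -2130 + 441μ = 75, so μ = 5.
Foot = (54, -8, 92) + 5·(-11, 8, -16) = (-1, 32, 12).

(-1, 32, 12)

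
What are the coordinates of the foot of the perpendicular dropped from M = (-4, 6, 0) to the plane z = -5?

(-4, 6, -5)

The perpendicular from M has direction n = (0, 0, 1): r = (-4, 6, 0) + λ(0, 0, 1).
Substitute into the plane: n·(M + λn) = -5 gives 0 + 1λ = -5, so λ = -5.
Foot = (-4, 6, 0) + (-5)·(0, 0, 1) = (-4, 6, -5).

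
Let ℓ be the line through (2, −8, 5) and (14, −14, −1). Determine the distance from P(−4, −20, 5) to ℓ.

6√5

A direction vector is d = (12, −6, −6).
AP = (−6, −12, 0); AP·d = 0, |AP|² = 180, |d|² = 216.
distance² = |AP|² − (AP·d)²/|d|² = 180 − 0/216 = 180, so the distance is 6√5.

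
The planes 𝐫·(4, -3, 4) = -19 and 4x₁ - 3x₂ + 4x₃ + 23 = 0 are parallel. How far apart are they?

4/√41

With common normal n = (4, -3, 4) (|n| = √41), the distance is |(-19) − (-23)|/|n| = 4/√41.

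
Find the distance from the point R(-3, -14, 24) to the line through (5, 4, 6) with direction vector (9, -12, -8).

2√178

Direction vector d = (9, -12, -8).
AP = (-8, -18, 18); AP·d = 0, |AP|² = 712, |d|² = 289.
distance² = |AP|² − (AP·d)²/|d|² = 712 − 0/289 = 712, so the distance is 2√178.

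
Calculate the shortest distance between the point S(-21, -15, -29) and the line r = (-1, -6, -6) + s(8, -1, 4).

√281

Direction vector d = (8, -1, 4).
AP = (-20, -9, -23), and AP × d = (-59, -104, 92).
|AP × d|² = 22761 and |d|² = 81, so the distance is √(22761/81) = √281.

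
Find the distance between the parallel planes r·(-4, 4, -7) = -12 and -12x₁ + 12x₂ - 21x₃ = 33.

Divide the second equation by 3 to match normals: -4x₁ + 4x₂ - 7x₃ = 11.
Both planes have normal n = (-4, 4, -7), |n| = 9. Any point on the first plane is at distance |11 − (-12)|/|n| = 23/9 from the second.

23/9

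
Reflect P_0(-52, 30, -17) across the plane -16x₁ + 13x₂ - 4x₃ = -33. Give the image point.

(44, -48, 7)

With n = (-16, 13, -4), the signed offset is (n·P_0 − (-33))/|n|² = 1323/441 = 3.
P_0' = P_0 − 2t·n = (-52, 30, -17) − 6·(-16, 13, -4) = (44, -48, 7).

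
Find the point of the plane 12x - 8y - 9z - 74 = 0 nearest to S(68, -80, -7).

(8, -40, 38)

The perpendicular from S has direction n = (12, -8, -9): r = (68, -80, -7) + λ(12, -8, -9).
Substitute into the plane: n·(S + λn) = 74 gives 1519 + 289λ = 74, so λ = -5.
Foot = (68, -80, -7) + (-5)·(12, -8, -9) = (8, -40, 38).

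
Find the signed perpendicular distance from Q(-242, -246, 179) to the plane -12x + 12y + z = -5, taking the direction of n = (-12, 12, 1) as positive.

n·Q − (-5) = 136.
|n| = 17, so the signed distance is 136/17 = 8.

8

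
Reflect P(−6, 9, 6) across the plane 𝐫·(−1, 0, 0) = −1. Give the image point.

(8, 9, 6)

n = (−1, 0, 0), |n|² = 1, n·P − (-1) = 7, so t = 7/1 = 7.
Foot F = P − 7·n = (1, 9, 6); the reflection is 2F − P = (8, 9, 6).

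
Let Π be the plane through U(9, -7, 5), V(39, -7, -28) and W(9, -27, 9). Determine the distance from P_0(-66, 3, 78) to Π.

UV = (30, 0, -33) and UW = (0, -20, 4), so a normal is n = UV × UW = (-660, -120, -600).
Then n·(-66, 3, 78) - (-8100) = 4500.
|n| = √(435600 + 14400 + 360000) = 900, so the distance is |4500|/900 = 5.

5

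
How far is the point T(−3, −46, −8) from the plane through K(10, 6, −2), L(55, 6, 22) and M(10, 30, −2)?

KL = (45, 0, 24) and KM = (0, 24, 0), so a normal is n = KL × KM = (−576, 0, 1080).
Then n·(−3, −46, −8) − (−7920) = 1008.
|n| = √(331776 + 0 + 1166400) = 1224, so the distance is |1008|/1224 = 14/17.

14/17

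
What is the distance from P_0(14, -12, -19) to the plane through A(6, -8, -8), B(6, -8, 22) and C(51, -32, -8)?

4/17

AB = (0, 0, 30) and AC = (45, -24, 0), so a normal is n = AB × AC = (720, 1350, 0).
Then n·(14, -12, -19) - (-6480) = 360.
|n| = √(518400 + 1822500 + 0) = 1530, so the distance is |360|/1530 = 4/17.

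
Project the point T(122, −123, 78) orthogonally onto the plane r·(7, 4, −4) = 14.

(1070/9, -1123/9, 718/9)

The perpendicular from T has direction n = (7, 4, −4): r = (122, −123, 78) + t(7, 4, −4).
Substitute into the plane: n·(T + tn) = 14 gives 50 + 81t = 14, so t = -4/9.
Foot = (122, −123, 78) + (-4/9)·(7, 4, −4) = (1070/9, −1123/9, 718/9).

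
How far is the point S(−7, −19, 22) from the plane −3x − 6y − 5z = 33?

8/√70

n = (−3, −6, −5); n·P − 33 = -8; |n| = √70; distance = 8/√70 = 4√70/35.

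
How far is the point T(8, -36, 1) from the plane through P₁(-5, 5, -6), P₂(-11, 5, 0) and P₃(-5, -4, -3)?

√19

P₁P₂ = (-6, 0, 6) and P₁P₃ = (0, -9, 3), so a normal is n = P₁P₂ × P₁P₃ = (54, 18, 54).
Then n·(8, -36, 1) - (-504) = 342.
|n| = √(2916 + 324 + 2916) = 18√19, so the distance is |342|/(18√19) = √19.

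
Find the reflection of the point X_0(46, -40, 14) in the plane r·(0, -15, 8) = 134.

n = (0, -15, 8), |n|² = 289, n·X_0 − 134 = 578, so t = 578/289 = 2.
Foot F = X_0 − 2·n = (46, -10, -2); the reflection is 2F − X_0 = (46, 20, -18).

(46, 20, -18)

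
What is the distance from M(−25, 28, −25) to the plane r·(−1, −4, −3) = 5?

Normal vector n = (−1, −4, −3), and n·(−25, 28, −25) − 5 = −17.
|n| = √(1 + 16 + 9) = √26, so the distance is |-17|/√26 = 17/√26.

17/√26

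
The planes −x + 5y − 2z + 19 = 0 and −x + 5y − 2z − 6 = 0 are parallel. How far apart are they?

With common normal n = (−1, 5, −2) (|n| = √30), the distance is |(-19) − 6|/|n| = 25/√30 = 5√30/6.

25/√30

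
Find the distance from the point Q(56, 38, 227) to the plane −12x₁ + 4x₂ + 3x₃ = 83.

Normal vector n = (−12, 4, 3), and n·(56, 38, 227) − 83 = 78.
|n| = √(144 + 16 + 9) = 13, so the distance is |78|/13 = 6.

6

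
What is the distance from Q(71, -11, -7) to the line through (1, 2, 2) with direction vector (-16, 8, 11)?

Direction vector d = (-16, 8, 11).
AP = (70, -13, -9); AP·d = -1323, |AP|² = 5150, |d|² = 441.
distance² = |AP|² − (AP·d)²/|d|² = 5150 − 1750329/441 = 1181, so the distance is √1181.

√1181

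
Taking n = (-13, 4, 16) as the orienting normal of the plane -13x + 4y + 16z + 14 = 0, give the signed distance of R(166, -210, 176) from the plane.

n·R − (-14) = -168.
|n| = 21, so the signed distance is -168/21 = -8.

-8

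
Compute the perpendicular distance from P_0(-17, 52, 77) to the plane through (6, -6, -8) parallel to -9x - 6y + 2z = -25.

29/11

Parallel planes share the normal n = (-9, -6, 2); since (6, -6, -8) lies on the plane, its equation is -9x - 6y + 2z = -34.
d = |(-9)·(-17) + (-6)·52 + 2·77 − (-34)| / √(81 + 36 + 4) = |29| / 11 = 29/11.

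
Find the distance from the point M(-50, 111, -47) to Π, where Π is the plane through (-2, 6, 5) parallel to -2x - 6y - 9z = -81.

6

Parallel planes share the normal n = (-2, -6, -9); since (-2, 6, 5) lies on the plane, its equation is -2x - 6y - 9z = -77.
Then n·(-50, 111, -47) - (-77) = -66.
|n| = √(4 + 36 + 81) = 11, so the distance is |-66|/11 = 6.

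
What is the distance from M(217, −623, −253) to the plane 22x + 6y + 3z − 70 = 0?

9

n = (22, 6, 3); n·P − 70 = 207; |n| = 23; distance = 207/23 = 9.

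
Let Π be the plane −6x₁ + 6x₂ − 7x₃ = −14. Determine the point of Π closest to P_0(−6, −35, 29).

(-24, -17, 8)

The perpendicular from P_0 has direction n = (−6, 6, −7): r = (−6, −35, 29) + μ(−6, 6, −7).
Substitute into the plane: n·(P_0 + μn) = -14 gives -377 + 121μ = -14, so μ = 3.
Foot = (−6, −35, 29) + 3·(−6, 6, −7) = (−24, −17, 8).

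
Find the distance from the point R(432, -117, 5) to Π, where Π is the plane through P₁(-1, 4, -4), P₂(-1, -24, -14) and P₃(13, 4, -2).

9

P₁P₂ = (0, -28, -10) and P₁P₃ = (14, 0, 2), so a normal is n = P₁P₂ × P₁P₃ = (-56, -140, 392).
Then n·(432, -117, 5) - (-2072) = -3780.
|n| = √(3136 + 19600 + 153664) = 420, so the distance is |-3780|/420 = 9.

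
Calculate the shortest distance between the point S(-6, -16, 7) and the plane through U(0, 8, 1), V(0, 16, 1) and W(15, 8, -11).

UV = (0, 8, 0) and UW = (15, 0, -12), so a normal is n = UV × UW = (-96, 0, -120).
n = (-96, 0, -120); n·P − (-120) = -144; |n| = 24√41; distance = 144/(24√41) = 6/√41.

6/√41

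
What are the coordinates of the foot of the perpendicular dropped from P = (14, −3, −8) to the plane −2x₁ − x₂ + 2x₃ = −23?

(10, -5, -4)

The perpendicular from P has direction n = (−2, −1, 2): r = (14, −3, −8) + μ(−2, −1, 2).
Substitute into the plane: n·(P + μn) = -23 gives -41 + 9μ = -23, so μ = 2.
Foot = (14, −3, −8) + 2·(−2, −1, 2) = (10, −5, −4).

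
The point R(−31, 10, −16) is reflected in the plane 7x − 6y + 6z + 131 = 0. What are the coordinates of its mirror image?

(-3, -14, 8)

n = (7, −6, 6), |n|² = 121, n·R − (-131) = -242, so t = -242/121 = -2.
Foot F = R − (-2)·n = (−17, −2, −4); the reflection is 2F − R = (−3, −14, 8).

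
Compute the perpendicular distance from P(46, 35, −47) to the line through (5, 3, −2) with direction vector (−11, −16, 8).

√761

Direction vector d = (−11, −16, 8).
AP = (41, 32, −45); AP·d = -1323, |AP|² = 4730, |d|² = 441.
distance² = |AP|² − (AP·d)²/|d|² = 4730 − 1750329/441 = 761, so the distance is √761.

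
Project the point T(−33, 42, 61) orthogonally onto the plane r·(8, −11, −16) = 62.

The perpendicular from T has direction n = (8, −11, −16): r = (−33, 42, 61) + t(8, −11, −16).
Substitute into the plane: n·(T + tn) = 62 gives -1702 + 441t = 62, so t = 4.
Foot = (−33, 42, 61) + 4·(8, −11, −16) = (−1, −2, −3).

(-1, -2, -3)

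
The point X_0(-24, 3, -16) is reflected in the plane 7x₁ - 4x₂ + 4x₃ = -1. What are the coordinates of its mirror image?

With n = (7, -4, 4), the signed offset is (n·X_0 − (-1))/|n|² = -243/81 = -3.
X_0' = X_0 − 2t·n = (-24, 3, -16) − (-6)·(7, -4, 4) = (18, -21, 8).

(18, -21, 8)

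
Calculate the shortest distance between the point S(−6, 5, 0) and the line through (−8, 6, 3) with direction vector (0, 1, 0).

√13

Direction vector d = (0, 1, 0).
AP = (2, −1, −3), and AP × d = (3, 0, 2).
|AP × d|² = 13 and |d|² = 1, so the distance is √13.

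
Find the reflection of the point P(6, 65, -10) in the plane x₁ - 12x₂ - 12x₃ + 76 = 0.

n = (1, -12, -12), |n|² = 289, n·P − (-76) = -578, so t = -578/289 = -2.
Foot F = P − (-2)·n = (8, 41, -34); the reflection is 2F − P = (10, 17, -58).

(10, 17, -58)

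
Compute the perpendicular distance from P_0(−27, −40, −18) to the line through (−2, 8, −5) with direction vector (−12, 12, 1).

53

Direction vector d = (−12, 12, 1).
AP = (−25, −48, −13); AP·d = -289, |AP|² = 3098, |d|² = 289.
distance² = |AP|² − (AP·d)²/|d|² = 3098 − 83521/289 = 2809, so the distance is 53.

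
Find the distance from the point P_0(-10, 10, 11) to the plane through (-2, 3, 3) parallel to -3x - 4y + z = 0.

Parallel planes share the normal n = (-3, -4, 1); since (-2, 3, 3) lies on the plane, its equation is -3x - 4y + z = -3.
Then n·(-10, 10, 11) - (-3) = 4.
|n| = √(9 + 16 + 1) = √26, so the distance is |4|/√26 = 4/√26.

4/√26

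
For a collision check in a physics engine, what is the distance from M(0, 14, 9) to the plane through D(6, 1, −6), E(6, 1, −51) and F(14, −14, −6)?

DE = (0, 0, −45) and DF = (8, −15, 0), so a normal is n = DE × DF = (−675, −360, 0).
n = (−675, −360, 0); n·P − (-4410) = -630; |n| = 765; distance = 630/765 = 14/17.

14/17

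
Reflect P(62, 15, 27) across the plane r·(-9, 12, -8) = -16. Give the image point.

With n = (-9, 12, -8), the signed offset is (n·P − (-16))/|n|² = -578/289 = -2.
P' = P − 2t·n = (62, 15, 27) − (-4)·(-9, 12, -8) = (26, 63, -5).

(26, 63, -5)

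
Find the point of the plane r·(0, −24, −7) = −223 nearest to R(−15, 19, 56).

(-15, -5, 49)

The perpendicular from R has direction n = (0, −24, −7): r = (−15, 19, 56) + t(0, −24, −7).
Substitute into the plane: n·(R + tn) = -223 gives -848 + 625t = -223, so t = 1.
Foot = (−15, 19, 56) + 1·(0, −24, −7) = (−15, −5, 49).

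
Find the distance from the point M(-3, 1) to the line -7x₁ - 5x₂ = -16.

32/√74

The normal to the line is n = (-7, -5) with |n| = √74.
|n·M − (-16)| = |16 − (-16)| = 32, so the distance is 32/√74.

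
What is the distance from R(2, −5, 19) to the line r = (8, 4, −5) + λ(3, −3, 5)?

Direction vector d = (3, −3, 5).
AP = (−6, −9, 24), and AP × d = (27, 102, 45).
|AP × d|² = 13158 and |d|² = 43, so the distance is √(13158/43) = √306 = 3√34.

3√34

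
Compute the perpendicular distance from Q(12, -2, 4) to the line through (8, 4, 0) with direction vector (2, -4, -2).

Direction vector d = (2, -4, -2).
AP = (4, -6, 4); AP·d = 24, |AP|² = 68, |d|² = 24.
distance² = |AP|² − (AP·d)²/|d|² = 68 − 576/24 = 44, so the distance is 2√11.

2√11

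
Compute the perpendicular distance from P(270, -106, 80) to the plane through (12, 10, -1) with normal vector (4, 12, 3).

The plane has equation n·(r − (12, 10, -1)) = 0, i.e. n·r = 165.
Then n·(270, -106, 80) - 165 = -117.
|n| = √(16 + 144 + 9) = 13, so the distance is |-117|/13 = 9.

9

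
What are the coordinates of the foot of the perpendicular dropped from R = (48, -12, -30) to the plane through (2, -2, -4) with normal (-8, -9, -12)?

(832/17, -186/17, -486/17)

The perpendicular from R has direction n = (-8, -9, -12): r = (48, -12, -30) + λ(-8, -9, -12).
Substitute into the plane: n·(R + λn) = 50 gives 84 + 289λ = 50, so λ = -2/17.
Foot = (48, -12, -30) + (-2/17)·(-8, -9, -12) = (832/17, -186/17, -486/17).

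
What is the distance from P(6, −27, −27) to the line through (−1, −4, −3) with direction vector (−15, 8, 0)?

√865

Direction vector d = (−15, 8, 0).
AP = (7, −23, −24); AP·d = -289, |AP|² = 1154, |d|² = 289.
distance² = |AP|² − (AP·d)²/|d|² = 1154 − 83521/289 = 865, so the distance is √865.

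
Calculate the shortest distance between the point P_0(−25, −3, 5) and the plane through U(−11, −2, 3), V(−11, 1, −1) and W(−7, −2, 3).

UV = (0, 3, −4) and UW = (4, 0, 0), so a normal is n = UV × UW = (0, −16, −12).
d = |(-16)·(-3) + (-12)·5 − (-4)| / √(0 + 256 + 144) = |-8| / 20 = 2/5.

2/5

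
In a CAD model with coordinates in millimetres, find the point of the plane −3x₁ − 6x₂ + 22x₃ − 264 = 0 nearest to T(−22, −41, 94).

(-10, -17, 6)

n = (−3, −6, 22), |n|² = 529, and n·T − 264 = 2116.
t = 2116/529 = 4, so the foot is T − t·n = (−22, −41, 94) − 4·(−3, −6, 22) = (−10, −17, 6).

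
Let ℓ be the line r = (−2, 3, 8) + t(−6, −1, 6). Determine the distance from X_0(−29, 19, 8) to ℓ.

3√77

Direction vector d = (−6, −1, 6).
AP = (−27, 16, 0); AP·d = 146, |AP|² = 985, |d|² = 73.
distance² = |AP|² − (AP·d)²/|d|² = 985 − 21316/73 = 693, so the distance is 3√77.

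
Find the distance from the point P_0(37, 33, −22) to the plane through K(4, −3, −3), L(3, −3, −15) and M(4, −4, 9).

1

KL = (−1, 0, −12) and KM = (0, −1, 12), so a normal is n = KL × KM = (−12, 12, 1).
d = |(-12)·37 + 12·33 + 1·(-22) − (-87)| / √(144 + 144 + 1) = |17| / 17 = 1.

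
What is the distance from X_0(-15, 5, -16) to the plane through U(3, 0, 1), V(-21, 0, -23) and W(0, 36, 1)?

7/17

UV = (-24, 0, -24) and UW = (-3, 36, 0), so a normal is n = UV × UW = (864, 72, -864).
Then n·(-15, 5, -16) - 1728 = -504.
|n| = √(746496 + 5184 + 746496) = 1224, so the distance is |-504|/1224 = 7/17.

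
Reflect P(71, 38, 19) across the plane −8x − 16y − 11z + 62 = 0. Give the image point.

(23, -58, -47)

n = (−8, −16, −11), |n|² = 441, n·P − (-62) = -1323, so t = -1323/441 = -3.
Foot F = P − (-3)·n = (47, −10, −14); the reflection is 2F − P = (23, −58, −47).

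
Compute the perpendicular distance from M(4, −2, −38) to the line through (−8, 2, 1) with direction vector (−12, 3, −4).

41

Direction vector d = (−12, 3, −4).
AP = (12, −4, −39); AP·d = 0, |AP|² = 1681, |d|² = 169.
distance² = |AP|² − (AP·d)²/|d|² = 1681 − 0/169 = 1681, so the distance is 41.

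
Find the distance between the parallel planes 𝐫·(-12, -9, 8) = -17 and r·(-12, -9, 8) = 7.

Both planes have normal n = (-12, -9, 8), |n| = 17. Any point on the first plane is at distance |7 − (-17)|/|n| = 24/17 from the second.

24/17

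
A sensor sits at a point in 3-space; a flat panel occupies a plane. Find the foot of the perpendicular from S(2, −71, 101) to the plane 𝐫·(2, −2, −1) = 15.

n = (2, −2, −1), |n|² = 9, and n·S − 15 = 30.
t = 30/9 = 10/3, so the foot is S − t·n = (2, −71, 101) − (10/3)·(2, −2, −1) = (−14/3, −193/3, 313/3).

(-14/3, -193/3, 313/3)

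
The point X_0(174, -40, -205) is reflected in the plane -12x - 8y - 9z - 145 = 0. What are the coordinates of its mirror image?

(2862/17, -744/17, -3557/17)

n = (-12, -8, -9), |n|² = 289, n·X_0 − 145 = -68, so t = -68/289 = -4/17.
Foot F = X_0 − (-4/17)·n = (2910/17, -712/17, -3521/17); the reflection is 2F − X_0 = (2862/17, -744/17, -3557/17).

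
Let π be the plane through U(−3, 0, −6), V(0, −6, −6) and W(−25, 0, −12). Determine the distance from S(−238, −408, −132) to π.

6

UV = (3, −6, 0) and UW = (−22, 0, −6), so a normal is n = UV × UW = (36, 18, −132).
Then n·(−238, −408, −132) − 684 = 828.
|n| = √(1296 + 324 + 17424) = 138, so the distance is |828|/138 = 6.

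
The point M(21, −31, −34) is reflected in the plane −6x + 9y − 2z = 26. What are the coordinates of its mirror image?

n = (−6, 9, −2), |n|² = 121, n·M − 26 = -363, so t = -363/121 = -3.
Foot F = M − (-3)·n = (3, −4, −40); the reflection is 2F − M = (−15, 23, −46).

(-15, 23, -46)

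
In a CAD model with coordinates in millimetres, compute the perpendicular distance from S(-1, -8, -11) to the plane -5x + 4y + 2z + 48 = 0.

1/(3√5)

Normal vector n = (-5, 4, 2), and n·(-1, -8, -11) - (-48) = -1.
|n| = √(25 + 16 + 4) = 3√5, so the distance is |-1|/(3√5) = √5/15.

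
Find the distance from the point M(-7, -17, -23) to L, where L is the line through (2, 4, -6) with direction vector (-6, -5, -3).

Direction vector d = (-6, -5, -3).
AP = (-9, -21, -17); AP·d = 210, |AP|² = 811, |d|² = 70.
distance² = |AP|² − (AP·d)²/|d|² = 811 − 44100/70 = 181, so the distance is √181.

√181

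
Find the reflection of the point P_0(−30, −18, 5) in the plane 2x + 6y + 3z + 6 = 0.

(-18, 18, 23)

n = (2, 6, 3), |n|² = 49, n·P_0 − (-6) = -147, so t = -147/49 = -3.
Foot F = P_0 − (-3)·n = (−24, 0, 14); the reflection is 2F − P_0 = (−18, 18, 23).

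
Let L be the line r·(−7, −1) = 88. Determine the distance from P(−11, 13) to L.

12√2/5

d = |(-7)·(-11) + (-1)·13 − 88| / √(49 + 1) = |-24|/(5√2) = 12√2/5.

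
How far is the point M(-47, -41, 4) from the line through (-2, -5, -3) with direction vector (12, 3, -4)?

3√74

Direction vector d = (12, 3, -4).
AP = (-45, -36, 7); AP·d = -676, |AP|² = 3370, |d|² = 169.
distance² = |AP|² − (AP·d)²/|d|² = 3370 − 456976/169 = 666, so the distance is 3√74.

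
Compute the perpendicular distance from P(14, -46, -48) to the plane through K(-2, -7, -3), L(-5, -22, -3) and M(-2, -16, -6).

KL = (-3, -15, 0) and KM = (0, -9, -3), so a normal is n = KL × KM = (45, -9, 27).
Then n·(14, -46, -48) - (-108) = -144.
|n| = √(2025 + 81 + 729) = 9√35, so the distance is |-144|/(9√35) = 16/√35.

16√35/35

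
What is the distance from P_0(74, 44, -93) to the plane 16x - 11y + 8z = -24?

20/21

n = (16, -11, 8); n·P − (-24) = -20; |n| = 21; distance = 20/21.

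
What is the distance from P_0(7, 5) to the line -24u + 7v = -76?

57/25

d = |(-24)·7 + 7·5 − (-76)| / √(576 + 49) = |-57|/25 = 57/25.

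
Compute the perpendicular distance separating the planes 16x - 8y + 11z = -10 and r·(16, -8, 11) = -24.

Both planes have normal n = (16, -8, 11), |n| = 21. Any point on the first plane is at distance |(-24) − (-10)|/|n| = 14/21 = 2/3 from the second.

2/3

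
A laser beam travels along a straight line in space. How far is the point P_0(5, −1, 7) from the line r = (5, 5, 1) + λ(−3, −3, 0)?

Direction vector d = (−3, −3, 0).
AP = (0, −6, 6), and AP × d = (18, −18, −18).
|AP × d|² = 972 and |d|² = 18, so the distance is √(972/18) = √54 = 3√6.

3√6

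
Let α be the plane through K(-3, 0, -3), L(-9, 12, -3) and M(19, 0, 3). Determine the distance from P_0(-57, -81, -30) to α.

27/23

KL = (-6, 12, 0) and KM = (22, 0, 6), so a normal is n = KL × KM = (72, 36, -264).
Then n·(-57, -81, -30) - 576 = 324.
|n| = √(5184 + 1296 + 69696) = 276, so the distance is |324|/276 = 27/23.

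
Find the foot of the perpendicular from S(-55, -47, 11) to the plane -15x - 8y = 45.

(5, -15, 11)

n = (-15, -8, 0), |n|² = 289, and n·S − 45 = 1156.
t = 1156/289 = 4, so the foot is S − t·n = (-55, -47, 11) − 4·(-15, -8, 0) = (5, -15, 11).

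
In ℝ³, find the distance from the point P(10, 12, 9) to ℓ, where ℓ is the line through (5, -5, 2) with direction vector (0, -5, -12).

Direction vector d = (0, -5, -12).
AP = (5, 17, 7); AP·d = -169, |AP|² = 363, |d|² = 169.
distance² = |AP|² − (AP·d)²/|d|² = 363 − 28561/169 = 194, so the distance is √194.

√194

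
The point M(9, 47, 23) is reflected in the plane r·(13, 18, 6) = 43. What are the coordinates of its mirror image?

With n = (13, 18, 6), the signed offset is (n·M − 43)/|n|² = 1058/529 = 2.
M' = M − 2t·n = (9, 47, 23) − 4·(13, 18, 6) = (-43, -25, -1).

(-43, -25, -1)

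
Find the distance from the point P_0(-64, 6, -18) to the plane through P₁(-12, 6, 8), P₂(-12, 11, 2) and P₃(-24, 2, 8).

26/√65

P₁P₂ = (0, 5, -6) and P₁P₃ = (-12, -4, 0), so a normal is n = P₁P₂ × P₁P₃ = (-24, 72, 60).
Then n·(-64, 6, -18) - 1200 = -312.
|n| = √(576 + 5184 + 3600) = 12√65, so the distance is |-312|/(12√65) = 26/√65.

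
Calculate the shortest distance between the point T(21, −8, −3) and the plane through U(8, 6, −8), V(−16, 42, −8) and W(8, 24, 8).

UV = (−24, 36, 0) and UW = (0, 18, 16), so a normal is n = UV × UW = (576, 384, −432).
Then n·(21, −8, −3) − 10368 = −48.
|n| = √(331776 + 147456 + 186624) = 816, so the distance is |-48|/816 = 1/17.

1/17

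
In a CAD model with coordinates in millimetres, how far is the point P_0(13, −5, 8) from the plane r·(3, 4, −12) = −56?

d = |3·13 + 4·(-5) + (-12)·8 − (-56)| / √(9 + 16 + 144) = |-21| / 13 = 21/13.

21/13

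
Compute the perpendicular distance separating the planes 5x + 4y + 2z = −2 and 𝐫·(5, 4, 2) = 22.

8/√5

With common normal n = (5, 4, 2) (|n| = 3√5), the distance is |(-2) − 22|/|n| = 24/(3√5) = 8/√5.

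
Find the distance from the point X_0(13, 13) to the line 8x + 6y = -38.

22

The normal to the line is n = (8, 6) with |n| = 10.
|n·X_0 − (-38)| = |182 − (-38)| = 220, so the distance is 220/10 = 22.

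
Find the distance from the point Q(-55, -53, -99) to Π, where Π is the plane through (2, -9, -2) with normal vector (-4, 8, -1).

3

The plane has equation n·(r − (2, -9, -2)) = 0, i.e. n·r = -78.
n = (-4, 8, -1); n·P − (-78) = -27; |n| = 9; distance = 27/9 = 3.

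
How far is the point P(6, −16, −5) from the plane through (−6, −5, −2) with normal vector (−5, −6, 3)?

The plane has equation n·(r − (−6, −5, −2)) = 0, i.e. n·r = 54.
Then n·(6, −16, −5) − 54 = −3.
|n| = √(25 + 36 + 9) = √70, so the distance is |-3|/√70 = 3√70/70.

3/√70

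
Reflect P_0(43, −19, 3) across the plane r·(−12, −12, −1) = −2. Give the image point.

With n = (−12, −12, −1), the signed offset is (n·P_0 − (-2))/|n|² = -289/289 = -1.
P_0' = P_0 − 2t·n = (43, −19, 3) − (-2)·(−12, −12, −1) = (19, −43, 1).

(19, -43, 1)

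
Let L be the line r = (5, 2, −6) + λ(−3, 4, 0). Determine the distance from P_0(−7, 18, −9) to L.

Direction vector d = (−3, 4, 0).
AP = (−12, 16, −3); AP·d = 100, |AP|² = 409, |d|² = 25.
distance² = |AP|² − (AP·d)²/|d|² = 409 − 10000/25 = 9, so the distance is 3.

3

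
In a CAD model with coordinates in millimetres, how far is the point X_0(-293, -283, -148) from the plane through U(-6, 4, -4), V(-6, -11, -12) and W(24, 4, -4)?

8

UV = (0, -15, -8) and UW = (30, 0, 0), so a normal is n = UV × UW = (0, -240, 450).
d = |(-240)·(-283) + 450·(-148) − (-2760)| / √(0 + 57600 + 202500) = |4080| / 510 = 8.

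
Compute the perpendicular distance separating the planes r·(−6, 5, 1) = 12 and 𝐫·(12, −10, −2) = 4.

14/√62

Divide the second equation by -2 to match normals: −6x + 5y + z = -2.
Both planes have normal n = (−6, 5, 1), |n| = √62. Any point on the first plane is at distance |(-2) − 12|/|n| = 14/√62 = 7√62/31 from the second.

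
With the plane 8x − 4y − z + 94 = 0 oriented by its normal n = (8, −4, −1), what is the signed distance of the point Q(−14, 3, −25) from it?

n·Q − (-94) = -5.
|n| = 9, so the signed distance is -5/9.

-5/9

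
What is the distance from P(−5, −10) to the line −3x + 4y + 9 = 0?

The normal to the line is n = (−3, 4) with |n| = 5.
|n·P − (-9)| = |-25 − (-9)| = 16, so the distance is 16/5.

16/5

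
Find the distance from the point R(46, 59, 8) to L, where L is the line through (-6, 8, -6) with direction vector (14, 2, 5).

√1901

Direction vector d = (14, 2, 5).
AP = (52, 51, 14); AP·d = 900, |AP|² = 5501, |d|² = 225.
distance² = |AP|² − (AP·d)²/|d|² = 5501 − 810000/225 = 1901, so the distance is √1901.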